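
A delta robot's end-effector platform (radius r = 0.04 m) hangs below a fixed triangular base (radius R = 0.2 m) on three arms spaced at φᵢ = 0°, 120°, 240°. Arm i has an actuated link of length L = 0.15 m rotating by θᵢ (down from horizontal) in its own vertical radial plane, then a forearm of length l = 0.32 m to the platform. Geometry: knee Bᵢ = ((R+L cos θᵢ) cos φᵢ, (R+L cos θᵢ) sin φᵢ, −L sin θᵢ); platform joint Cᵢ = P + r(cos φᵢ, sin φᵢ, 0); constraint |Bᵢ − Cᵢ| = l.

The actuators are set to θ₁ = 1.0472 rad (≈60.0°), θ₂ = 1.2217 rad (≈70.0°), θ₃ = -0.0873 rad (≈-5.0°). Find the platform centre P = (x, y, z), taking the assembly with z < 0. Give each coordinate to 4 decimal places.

φ1=0.0°: virtual centre (0.2350, 0.0000, -0.1299), radius l
centre 2 = (0.2113·cos120.0°, 0.2113·sin120.0°, -0.1410) = (-0.1057, 0.1830, -0.1410)
φ3=240.0°: virtual centre (-0.1547, -0.2680, 0.0131), radius l
subtract pairs → two planes through P
[-0.6813 0.3660 -0.0221]·P = -0.0076;  [-0.7794 -0.5359 0.2860]·P = 0.0238
Cramer: x(z) = -0.0072+0.1427z;  y(z) = -0.0340+0.3260z
quadratic in z: (1.1267)z²+(0.1685)z+(-0.0257)=0, √Δ=0.3799 → z ∈ {-0.2434, 0.0938}; z = -0.2434 (taking z<0)
x = -0.0419, y = -0.1134

(-0.0419, -0.1134, -0.2434)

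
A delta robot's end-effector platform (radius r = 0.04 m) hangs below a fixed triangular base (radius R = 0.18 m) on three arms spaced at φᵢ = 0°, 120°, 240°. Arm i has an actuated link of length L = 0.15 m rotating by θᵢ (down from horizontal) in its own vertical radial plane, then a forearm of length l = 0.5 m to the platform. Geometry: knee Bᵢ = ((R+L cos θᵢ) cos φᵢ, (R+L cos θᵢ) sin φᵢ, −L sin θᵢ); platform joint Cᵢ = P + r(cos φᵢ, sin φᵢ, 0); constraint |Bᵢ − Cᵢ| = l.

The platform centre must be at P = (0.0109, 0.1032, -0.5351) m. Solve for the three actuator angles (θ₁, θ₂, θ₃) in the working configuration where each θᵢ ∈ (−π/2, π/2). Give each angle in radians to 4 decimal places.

rotate P by −φ1: (0.0109, 0.1032, -0.5351)
  e−x'=0.1291;  (l²−L²−(e−x')²−y'²−z²)/2L = -0.2872
  γ=atan2(-0.5351,0.1291)=-1.3341;  ψ=arccos(-0.5217)=2.1196;  θ1=γ+ψ≈0.7856
rotate P by −φ2: (0.0839, -0.0610, -0.5351)
  e−x'=0.0561;  (l²−L²−(e−x')²−y'²−z²)/2L = -0.2190
  √(A²+B²)=0.5380;  θ2 = -1.4664+1.9900 ≈ 0.5236
rotate P by −φ3: (-0.0948, -0.0422, -0.5351)
  e−x'=0.2348;  (l²−L²−(e−x')²−y'²−z²)/2L = -0.3858
  θ3 = atan2(B,A) + arccos(C/0.5844) = 1.1347

θ₁ = 0.7856, θ₂ = 0.5236, θ₃ = 1.1347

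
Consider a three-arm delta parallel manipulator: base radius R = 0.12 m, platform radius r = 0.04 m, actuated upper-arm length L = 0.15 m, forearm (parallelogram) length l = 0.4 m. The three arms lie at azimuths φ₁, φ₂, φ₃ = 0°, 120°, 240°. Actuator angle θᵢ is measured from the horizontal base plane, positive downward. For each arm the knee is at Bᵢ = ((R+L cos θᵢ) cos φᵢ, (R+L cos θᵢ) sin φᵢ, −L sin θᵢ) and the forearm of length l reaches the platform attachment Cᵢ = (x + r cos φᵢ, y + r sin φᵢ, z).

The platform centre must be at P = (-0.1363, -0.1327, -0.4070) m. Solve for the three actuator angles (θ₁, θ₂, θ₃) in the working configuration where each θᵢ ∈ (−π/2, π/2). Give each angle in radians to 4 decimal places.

θ₁ = 1.2217, θ₂ = 0.9601, θ₃ = 0.0873

arm 1 (φ=0.0°): x'=-0.1363, y'=-0.1327
  e−x'=0.2163;  (l²−L²−(e−x')²−y'²−z²)/2L = -0.3085
  θ1 = atan2(B,A) + arccos(C/0.4609) = 1.2217
φ2=120.0° → target in arm frame (-0.0468, 0.1844)
  A=0.1268, B=-0.4070, C=(l²−L²−A²−y'²−z²)/(2L)=-0.2607
  γ=atan2(-0.4070,0.1268)=-1.2688;  ψ=arccos(-0.6116)=2.2289;  θ2=γ+ψ≈0.9601
φ3=240.0° → target in arm frame (0.1831, -0.0517)
  A=-0.1031, B=-0.4070, C=(l²−L²−A²−y'²−z²)/(2L)=-0.1381
  γ=atan2(-0.4070,-0.1031)=-1.8188;  ψ=arccos(-0.3290)=1.9061;  θ3=γ+ψ≈0.0873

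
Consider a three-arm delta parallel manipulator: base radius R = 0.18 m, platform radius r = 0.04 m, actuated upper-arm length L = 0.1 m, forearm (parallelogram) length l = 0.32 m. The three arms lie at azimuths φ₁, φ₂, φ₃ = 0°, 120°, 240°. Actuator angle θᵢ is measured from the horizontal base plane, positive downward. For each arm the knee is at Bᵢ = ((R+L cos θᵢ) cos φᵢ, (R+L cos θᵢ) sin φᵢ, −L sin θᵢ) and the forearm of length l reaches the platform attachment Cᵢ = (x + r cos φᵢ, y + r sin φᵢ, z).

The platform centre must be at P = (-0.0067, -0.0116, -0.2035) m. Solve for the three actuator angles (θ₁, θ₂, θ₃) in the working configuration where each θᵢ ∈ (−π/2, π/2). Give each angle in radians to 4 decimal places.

φ1=0.0° → target in arm frame (-0.0067, -0.0116)
  e−x'=0.1467;  (l²−L²−(e−x')²−y'²−z²)/2L = 0.1467
  γ=atan2(-0.2035,0.1467)=-0.9462;  ψ=arccos(0.5846)=0.9464;  θ1=γ+ψ≈0.0002
φ2=120.0° → target in arm frame (-0.0067, 0.0116)
  e−x'=0.1467;  (l²−L²−(e−x')²−y'²−z²)/2L = 0.1467
  γ=atan2(-0.2035,0.1467)=-0.9462;  ψ=arccos(0.5847)=0.9463;  θ2=γ+ψ≈0.0001
rotate P by −φ3: (0.0134, 0.0000, -0.2035)
  A cos θ + B sin θ = C:  0.1266·cos θ + -0.2035·sin θ = 0.1748
  γ=atan2(-0.2035,0.1266)=-1.0143;  ψ=arccos(0.7293)=0.7535;  θ3=γ+ψ≈-0.2608

θ₁ = 0.0002, θ₂ = 0.0001, θ₃ = -0.2608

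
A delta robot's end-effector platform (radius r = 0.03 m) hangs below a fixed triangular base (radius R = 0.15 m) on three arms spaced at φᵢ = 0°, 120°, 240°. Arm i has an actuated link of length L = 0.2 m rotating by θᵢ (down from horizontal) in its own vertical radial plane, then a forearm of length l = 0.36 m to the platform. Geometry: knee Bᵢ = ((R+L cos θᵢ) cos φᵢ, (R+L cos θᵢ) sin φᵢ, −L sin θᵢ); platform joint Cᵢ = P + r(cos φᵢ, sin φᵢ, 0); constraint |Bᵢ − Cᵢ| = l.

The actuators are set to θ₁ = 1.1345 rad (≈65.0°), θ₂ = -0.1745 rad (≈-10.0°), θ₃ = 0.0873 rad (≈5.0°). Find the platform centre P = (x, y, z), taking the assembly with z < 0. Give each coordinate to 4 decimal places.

φ1=0.0°: virtual centre (0.2045, 0.0000, -0.1813), radius l
arm 2 at φ=120.0°: (R−r)+L cos θ2 = 0.3170;  centre 2 = (-0.1585, 0.2745, 0.0347)
centre 3 = (0.3192·cos240.0°, 0.3192·sin240.0°, -0.0174) = (-0.1596, -0.2765, -0.0174)
subtract pairs → two planes through P
plane₁₂: -0.7260x+0.5490y+0.4320z = 0.0270
det = 0.8012;  x = -0.0375+0.5226z,  y = -0.0004+-0.0958z
into |P−centre ₁|² = l²: 1.2823z² + 0.1097z + -0.0382 = 0;  Δ = 0.2078;  z = -0.2205 or 0.1350 → z<0 root = -0.2205
x = -0.1527, y = 0.0207

(-0.1527, 0.0207, -0.2205)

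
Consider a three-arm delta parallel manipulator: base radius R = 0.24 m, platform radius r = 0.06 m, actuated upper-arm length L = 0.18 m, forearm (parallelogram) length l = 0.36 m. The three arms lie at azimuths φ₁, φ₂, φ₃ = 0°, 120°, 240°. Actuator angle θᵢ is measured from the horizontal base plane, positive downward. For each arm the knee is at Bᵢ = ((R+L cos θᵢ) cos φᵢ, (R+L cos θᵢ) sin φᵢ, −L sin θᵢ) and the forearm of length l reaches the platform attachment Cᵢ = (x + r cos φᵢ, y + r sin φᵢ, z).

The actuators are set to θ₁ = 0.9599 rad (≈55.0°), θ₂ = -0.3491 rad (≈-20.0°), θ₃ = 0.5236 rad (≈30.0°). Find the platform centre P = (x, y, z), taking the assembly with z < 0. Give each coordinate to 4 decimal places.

φ1=0.0°: virtual centre (0.2832, 0.0000, -0.1474), radius l
S2 = (0.3491·cos120.0°, 0.3491·sin120.0°, 0.0616) = (-0.1746, 0.3024, 0.0616)
φ3=240.0°: virtual centre (-0.1679, -0.2909, -0.0900), radius l
|S₂|²−|S₁|² = 0.0237;  |S₃|²−|S₁|² = 0.0189
plane₁₂: -0.9156x+0.6047y+0.4180z = 0.0237
Cramer: x(z) = -0.0234+0.2899z;  y(z) = 0.0038-0.2523z
sphere 1 gives Az²+Bz+C=0 with A=1.1477, B=0.1152, C=-0.0138;  B²−4AC=0.0766;  roots -0.1707, 0.0704;  negative root z = -0.1707
x = -0.0729, y = 0.0468

(-0.0729, 0.0468, -0.1707)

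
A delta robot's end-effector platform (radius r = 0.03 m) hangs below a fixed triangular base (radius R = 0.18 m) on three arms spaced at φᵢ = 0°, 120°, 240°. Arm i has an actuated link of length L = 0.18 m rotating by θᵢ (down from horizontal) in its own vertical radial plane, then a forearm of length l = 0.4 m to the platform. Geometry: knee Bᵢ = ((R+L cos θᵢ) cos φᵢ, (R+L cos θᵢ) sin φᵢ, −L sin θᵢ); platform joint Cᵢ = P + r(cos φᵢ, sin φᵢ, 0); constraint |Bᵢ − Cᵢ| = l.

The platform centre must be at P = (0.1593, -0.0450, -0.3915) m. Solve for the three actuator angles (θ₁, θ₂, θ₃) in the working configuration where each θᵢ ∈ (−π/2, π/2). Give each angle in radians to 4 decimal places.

φ1=0.0° → target in arm frame (0.1593, -0.0450)
  A=-0.0093, B=-0.3915, C=(l²−L²−A²−y'²−z²)/(2L)=-0.0772
  θ1 = atan2(B,A) + arccos(C/0.3916) = 0.1746
arm 2 (φ=120.0°): x'=-0.1186, y'=-0.1155
  e−x'=0.2686;  (l²−L²−(e−x')²−y'²−z²)/2L = -0.3088
  γ=atan2(-0.3915,0.2686)=-0.9694;  ψ=arccos(-0.6503)=2.2788;  θ2=γ+ψ≈1.3094
rotate P by −φ3: (-0.0407, 0.1605, -0.3915)
  A=0.1907, B=-0.3915, C=(l²−L²−A²−y'²−z²)/(2L)=-0.2438
  √(A²+B²)=0.4355;  θ3 = -1.1176+2.1651 ≈ 1.0475

θ₁ = 0.1746, θ₂ = 1.3094, θ₃ = 1.0475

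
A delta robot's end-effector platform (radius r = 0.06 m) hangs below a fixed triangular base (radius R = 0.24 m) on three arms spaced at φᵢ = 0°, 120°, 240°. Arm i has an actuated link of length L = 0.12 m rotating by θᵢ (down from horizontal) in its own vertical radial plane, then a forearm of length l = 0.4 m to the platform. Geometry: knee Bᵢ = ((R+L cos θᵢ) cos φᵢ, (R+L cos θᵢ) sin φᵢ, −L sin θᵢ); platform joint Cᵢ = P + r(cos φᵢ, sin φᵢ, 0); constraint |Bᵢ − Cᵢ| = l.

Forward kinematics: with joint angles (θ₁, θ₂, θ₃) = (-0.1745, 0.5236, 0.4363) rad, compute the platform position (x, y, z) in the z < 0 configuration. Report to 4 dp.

O1 = (0.2982·cos0.0°, 0.2982·sin0.0°, 0.0208) = (0.2982, 0.0000, 0.0208)
arm 2 at φ=120.0°: (R−r)+L cos θ2 = 0.2839;  O2 = (-0.1420, 0.2459, -0.0600)
φ3=240.0°: virtual centre (-0.1444, -0.2501, -0.0507), radius l
subtract pairs → two planes through P
[-0.8803 0.4918 -0.1617]·P = -0.0051;  [-0.8851 -0.5001 -0.1431]·P = -0.0034
Cramer: x(z) = 0.0048-0.1727z;  y(z) = -0.0018+0.0196z
into |P−O₁|² = l²: 1.0302z² + 0.0596z + -0.0735 = 0;  Δ = 0.3065;  z = -0.2976 or 0.2398 → z<0 root = -0.2976
x = 0.0562, y = -0.0076

(0.0562, -0.0076, -0.2976)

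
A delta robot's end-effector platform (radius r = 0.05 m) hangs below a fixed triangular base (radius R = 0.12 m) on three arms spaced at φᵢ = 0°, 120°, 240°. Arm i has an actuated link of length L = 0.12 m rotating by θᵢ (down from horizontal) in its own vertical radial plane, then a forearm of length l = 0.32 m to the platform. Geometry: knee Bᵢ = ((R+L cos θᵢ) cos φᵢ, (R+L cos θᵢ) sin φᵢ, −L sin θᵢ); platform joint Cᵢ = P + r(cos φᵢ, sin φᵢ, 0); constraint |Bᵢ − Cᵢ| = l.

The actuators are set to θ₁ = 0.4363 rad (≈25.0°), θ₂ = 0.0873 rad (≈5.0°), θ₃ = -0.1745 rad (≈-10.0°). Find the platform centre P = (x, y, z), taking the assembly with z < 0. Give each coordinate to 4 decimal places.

(-0.0570, -0.0252, -0.2656)

centre 1 = (0.1788·cos0.0°, 0.1788·sin0.0°, -0.0507) = (0.1788, 0.0000, -0.0507)
centre 2 = (0.1895·cos120.0°, 0.1895·sin120.0°, -0.0105) = (-0.0948, 0.1641, -0.0105)
centre 3 = (0.1882·cos240.0°, 0.1882·sin240.0°, 0.0208) = (-0.0941, -0.1630, 0.0208)
subtract pairs → two planes through P
linear system: -0.5471x+0.3283y = 0.0015−0.0805z; -0.5457x+-0.3259y = 0.0013−0.1431z
Cramer: x(z) = -0.0026+0.2048z;  y(z) = 0.0003+0.0961z
sphere 1 gives Az²+Bz+C=0 with A=1.0512, B=0.0272, C=-0.0669;  B²−4AC=0.2822;  roots -0.2656, 0.2398;  negative root z = -0.2656
x = -0.0570, y = -0.0252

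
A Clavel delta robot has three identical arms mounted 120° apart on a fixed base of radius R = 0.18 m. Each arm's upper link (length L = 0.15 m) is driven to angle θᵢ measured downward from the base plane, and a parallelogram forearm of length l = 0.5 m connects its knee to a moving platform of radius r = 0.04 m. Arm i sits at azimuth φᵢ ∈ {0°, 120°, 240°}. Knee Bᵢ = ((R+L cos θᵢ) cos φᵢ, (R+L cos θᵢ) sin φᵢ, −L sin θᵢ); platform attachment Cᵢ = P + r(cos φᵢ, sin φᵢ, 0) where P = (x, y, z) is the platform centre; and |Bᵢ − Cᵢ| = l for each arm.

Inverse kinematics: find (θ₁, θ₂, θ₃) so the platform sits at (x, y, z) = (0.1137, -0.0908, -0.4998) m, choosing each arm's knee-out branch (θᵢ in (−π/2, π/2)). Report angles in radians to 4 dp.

θ₁ = 0.2621, θ₂ = 1.1348, θ₃ = 0.6110

φ1=0.0° → target in arm frame (0.1137, -0.0908)
  A=0.0263, B=-0.4998, C=(l²−L²−A²−y'²−z²)/(2L)=-0.1041
  θ1 = atan2(B,A) + arccos(C/0.5005) = 0.2621
rotate P by −φ2: (-0.1355, -0.0531, -0.4998)
  A cos θ + B sin θ = C:  0.2755·cos θ + -0.4998·sin θ = -0.3367
  θ2 = atan2(B,A) + arccos(C/0.5707) = 1.1348
φ3=240.0° → target in arm frame (0.0218, 0.1439)
  e−x'=0.1182;  (l²−L²−(e−x')²−y'²−z²)/2L = -0.1899
  γ=atan2(-0.4998,0.1182)=-1.3385;  ψ=arccos(-0.3698)=1.9496;  θ3=γ+ψ≈0.6110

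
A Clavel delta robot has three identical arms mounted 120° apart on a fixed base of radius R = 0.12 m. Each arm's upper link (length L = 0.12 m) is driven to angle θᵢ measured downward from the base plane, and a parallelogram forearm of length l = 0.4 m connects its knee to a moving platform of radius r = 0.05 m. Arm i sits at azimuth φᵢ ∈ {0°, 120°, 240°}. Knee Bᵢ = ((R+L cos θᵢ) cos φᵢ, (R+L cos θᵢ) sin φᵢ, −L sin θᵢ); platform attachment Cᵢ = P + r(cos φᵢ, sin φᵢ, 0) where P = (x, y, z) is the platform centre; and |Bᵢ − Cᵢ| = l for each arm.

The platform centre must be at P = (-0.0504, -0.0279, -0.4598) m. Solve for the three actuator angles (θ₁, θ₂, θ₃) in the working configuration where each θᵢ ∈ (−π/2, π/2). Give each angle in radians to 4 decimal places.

arm 1 (φ=0.0°): x'=-0.0504, y'=-0.0279
  A=0.1204, B=-0.4598, C=(l²−L²−A²−y'²−z²)/(2L)=-0.3379
  √(A²+B²)=0.4753;  θ1 = -1.3147+2.3615 ≈ 1.0468
arm 2 (φ=120.0°): x'=0.0010, y'=0.0576
  A=0.0690, B=-0.4598, C=(l²−L²−A²−y'²−z²)/(2L)=-0.3079
  √(A²+B²)=0.4649;  θ2 = -1.4219+2.2945 ≈ 0.8726
φ3=240.0° → target in arm frame (0.0494, -0.0297)
  A=0.0206, B=-0.4598, C=(l²−L²−A²−y'²−z²)/(2L)=-0.2797
  √(A²+B²)=0.4603;  θ3 = -1.5259+2.2239 ≈ 0.6980

θ₁ = 1.0468, θ₂ = 0.8726, θ₃ = 0.6980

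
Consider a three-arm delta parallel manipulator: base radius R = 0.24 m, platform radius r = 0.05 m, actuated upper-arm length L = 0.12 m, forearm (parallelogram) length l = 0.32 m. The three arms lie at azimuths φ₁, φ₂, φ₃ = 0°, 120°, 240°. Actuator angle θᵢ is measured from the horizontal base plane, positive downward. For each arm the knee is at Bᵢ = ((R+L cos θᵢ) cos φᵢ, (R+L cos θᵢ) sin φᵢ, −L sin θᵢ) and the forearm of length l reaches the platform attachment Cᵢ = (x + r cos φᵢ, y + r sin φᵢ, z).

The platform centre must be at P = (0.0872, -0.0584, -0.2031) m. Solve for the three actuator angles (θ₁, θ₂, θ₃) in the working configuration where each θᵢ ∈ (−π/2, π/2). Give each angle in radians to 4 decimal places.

φ1=0.0° → target in arm frame (0.0872, -0.0584)
  A=0.1028, B=-0.2031, C=(l²−L²−A²−y'²−z²)/(2L)=0.1365
  γ=atan2(-0.2031,0.1028)=-1.1022;  ψ=arccos(0.5999)=0.9275;  θ1=γ+ψ≈-0.1748
arm 2 (φ=120.0°): x'=-0.0942, y'=-0.0463
  A=0.2842, B=-0.2031, C=(l²−L²−A²−y'²−z²)/(2L)=-0.1506
  γ=atan2(-0.2031,0.2842)=-0.6205;  ψ=arccos(-0.4312)=2.0167;  θ2=γ+ψ≈1.3961
arm 3 (φ=240.0°): x'=0.0070, y'=0.1047
  A=0.1830, B=-0.2031, C=(l²−L²−A²−y'²−z²)/(2L)=0.0095
  γ=atan2(-0.2031,0.1830)=-0.8373;  ψ=arccos(0.0349)=1.5359;  θ3=γ+ψ≈0.6986

θ₁ = -0.1748, θ₂ = 1.3961, θ₃ = 0.6986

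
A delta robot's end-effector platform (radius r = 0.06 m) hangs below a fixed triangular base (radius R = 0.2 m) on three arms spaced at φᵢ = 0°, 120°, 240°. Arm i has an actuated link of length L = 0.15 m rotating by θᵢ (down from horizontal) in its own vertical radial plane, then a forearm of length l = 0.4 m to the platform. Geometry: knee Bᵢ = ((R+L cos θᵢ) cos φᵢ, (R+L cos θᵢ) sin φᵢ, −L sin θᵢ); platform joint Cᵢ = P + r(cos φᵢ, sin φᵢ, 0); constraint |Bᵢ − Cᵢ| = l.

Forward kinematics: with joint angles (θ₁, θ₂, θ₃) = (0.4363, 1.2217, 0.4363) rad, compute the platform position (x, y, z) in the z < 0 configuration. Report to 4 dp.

(0.0632, -0.1095, -0.3839)

φ1=0.0°: virtual centre (0.2759, 0.0000, -0.0634), radius l
arm 2 at φ=120.0°: (R−r)+L cos θ2 = 0.1913;  centre 2 = (-0.0957, 0.1657, -0.1410)
arm 3 at φ=240.0°: (R−r)+L cos θ3 = 0.2759;  centre 3 = (-0.1380, -0.2390, -0.0634)
|centre ₂|²−|centre ₁|² = -0.0237;  |centre ₃|²−|centre ₁|² = 0.0000
[-0.7432 0.3314 -0.1551]·P = -0.0237;  [-0.8278 -0.4780 0.0000]·P = 0.0000
Cramer: x(z) = 0.0180-0.1178z;  y(z) = -0.0312+0.2040z
sphere 1 gives Az²+Bz+C=0 with A=1.0555, B=0.1748, C=-0.0885;  B²−4AC=0.4041;  roots -0.3839, 0.2183;  negative root z = -0.3839
x = 0.0632, y = -0.1095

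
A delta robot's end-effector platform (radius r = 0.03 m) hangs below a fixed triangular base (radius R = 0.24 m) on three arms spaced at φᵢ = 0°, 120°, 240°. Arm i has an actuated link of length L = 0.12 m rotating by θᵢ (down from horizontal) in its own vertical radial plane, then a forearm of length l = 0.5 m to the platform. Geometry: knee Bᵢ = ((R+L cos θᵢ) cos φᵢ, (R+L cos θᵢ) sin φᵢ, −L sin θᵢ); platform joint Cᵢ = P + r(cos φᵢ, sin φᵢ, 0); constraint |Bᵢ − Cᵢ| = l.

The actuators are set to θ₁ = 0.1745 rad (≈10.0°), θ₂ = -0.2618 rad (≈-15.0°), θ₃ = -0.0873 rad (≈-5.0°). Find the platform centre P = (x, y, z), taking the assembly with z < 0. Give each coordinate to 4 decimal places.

arm 1 at φ=0.0°: ρ1 = 0.3282;  O1 = (0.3282, 0.0000, -0.0208)
O2 = (0.3259·cos120.0°, 0.3259·sin120.0°, 0.0311) = (-0.1630, 0.2822, 0.0311)
φ3=240.0°: virtual centre (-0.1648, -0.2854, 0.0105), radius l
subtract pairs → two planes through P
plane₁₂: -0.9823x+0.5645y+0.1038z = -0.0010
Cramer: x(z) = 0.0002+0.0847z;  y(z) = -0.0013-0.0366z
into |P−O₁|² = l²: 1.0085z² + -0.0138z + -0.1420 = 0;  Δ = 0.5730;  z = -0.3685 or 0.3821 → z<0 root = -0.3685
x = -0.0310, y = 0.0121

(-0.0310, 0.0121, -0.3685)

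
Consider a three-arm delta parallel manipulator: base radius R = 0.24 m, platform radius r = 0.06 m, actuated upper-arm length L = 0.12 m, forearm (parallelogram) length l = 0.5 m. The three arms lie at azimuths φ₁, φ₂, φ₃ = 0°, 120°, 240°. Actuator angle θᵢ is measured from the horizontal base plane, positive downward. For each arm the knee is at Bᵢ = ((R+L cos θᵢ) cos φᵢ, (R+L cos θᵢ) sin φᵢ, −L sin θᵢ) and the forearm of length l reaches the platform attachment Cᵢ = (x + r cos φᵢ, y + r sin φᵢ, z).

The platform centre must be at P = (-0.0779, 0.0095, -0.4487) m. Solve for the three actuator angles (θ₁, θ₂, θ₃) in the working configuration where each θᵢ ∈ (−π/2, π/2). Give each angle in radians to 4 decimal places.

rotate P by −φ1: (-0.0779, 0.0095, -0.4487)
  A cos θ + B sin θ = C:  0.2579·cos θ + -0.4487·sin θ = -0.1347
  √(A²+B²)=0.5175;  θ1 = -1.0491+1.8342 ≈ 0.7850
rotate P by −φ2: (0.0472, 0.0627, -0.4487)
  e−x'=0.1328;  (l²−L²−(e−x')²−y'²−z²)/2L = 0.0529
  √(A²+B²)=0.4679;  θ2 = -1.2830+1.4575 ≈ 0.1745
rotate P by −φ3: (0.0307, -0.0722, -0.4487)
  e−x'=0.1493;  (l²−L²−(e−x')²−y'²−z²)/2L = 0.0282
  √(A²+B²)=0.4729;  θ3 = -1.2496+1.5111 ≈ 0.2615

θ₁ = 0.7850, θ₂ = 0.1745, θ₃ = 0.2615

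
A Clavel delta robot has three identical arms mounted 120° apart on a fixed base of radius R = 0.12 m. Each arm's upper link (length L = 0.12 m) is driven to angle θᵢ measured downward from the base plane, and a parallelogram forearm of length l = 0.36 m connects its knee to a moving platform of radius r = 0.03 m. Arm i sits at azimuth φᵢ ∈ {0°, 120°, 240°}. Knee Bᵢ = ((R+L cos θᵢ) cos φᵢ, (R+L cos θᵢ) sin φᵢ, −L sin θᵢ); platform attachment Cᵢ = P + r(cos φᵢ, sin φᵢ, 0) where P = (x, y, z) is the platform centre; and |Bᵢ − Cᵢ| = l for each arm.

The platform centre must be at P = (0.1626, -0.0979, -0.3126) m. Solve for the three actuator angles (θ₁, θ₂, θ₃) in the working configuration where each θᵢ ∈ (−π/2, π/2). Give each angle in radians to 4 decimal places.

θ₁ = -0.2623, θ₂ = 1.3087, θ₃ = 0.6108

φ1=0.0° → target in arm frame (0.1626, -0.0979)
  e−x'=-0.0726;  (l²−L²−(e−x')²−y'²−z²)/2L = 0.0109
  γ=atan2(-0.3126,-0.0726)=-1.7990;  ψ=arccos(0.0341)=1.5367;  θ1=γ+ψ≈-0.2623
arm 2 (φ=120.0°): x'=-0.1661, y'=-0.0919
  A cos θ + B sin θ = C:  0.2561·cos θ + -0.3126·sin θ = -0.2356
  √(A²+B²)=0.4041;  θ2 = -0.8845+2.1932 ≈ 1.3087
arm 3 (φ=240.0°): x'=0.0035, y'=0.1898
  A=0.0865, B=-0.3126, C=(l²−L²−A²−y'²−z²)/(2L)=-0.1084
  √(A²+B²)=0.3244;  θ3 = -1.3008+1.9115 ≈ 0.6108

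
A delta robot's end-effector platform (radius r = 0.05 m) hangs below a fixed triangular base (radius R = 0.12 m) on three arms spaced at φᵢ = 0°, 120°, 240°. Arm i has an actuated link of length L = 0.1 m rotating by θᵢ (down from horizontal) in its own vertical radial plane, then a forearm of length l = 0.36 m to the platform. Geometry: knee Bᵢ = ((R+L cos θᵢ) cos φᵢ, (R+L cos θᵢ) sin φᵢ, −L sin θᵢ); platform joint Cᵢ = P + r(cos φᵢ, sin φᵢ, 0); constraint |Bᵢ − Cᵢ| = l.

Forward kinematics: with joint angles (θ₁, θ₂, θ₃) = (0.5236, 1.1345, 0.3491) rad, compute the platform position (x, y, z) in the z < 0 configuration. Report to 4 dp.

arm 1 at φ=0.0°: e+L cos θ1 = 0.1566;  centre 1 = (0.1566, 0.0000, -0.0500)
φ2=120.0°: virtual centre (-0.0561, 0.0972, -0.0906), radius l
φ3=240.0°: virtual centre (-0.0820, -0.1420, -0.0342), radius l
eliminate P² terms by subtracting sphere 1 from 2 and 3
linear system: -0.4255x+0.1944y = -0.0062−-0.0813z; -0.4772x+-0.2840y = 0.0010−0.0316z
det = 0.2136;  x = 0.0073+-0.0793z,  y = -0.0159+0.2444z
sphere 1 gives Az²+Bz+C=0 with A=1.0660, B=0.1159, C=-0.1046;  B²−4AC=0.4593;  roots -0.3722, 0.2635;  negative root z = -0.3722
x = 0.0368, y = -0.1069

(0.0368, -0.1069, -0.3722)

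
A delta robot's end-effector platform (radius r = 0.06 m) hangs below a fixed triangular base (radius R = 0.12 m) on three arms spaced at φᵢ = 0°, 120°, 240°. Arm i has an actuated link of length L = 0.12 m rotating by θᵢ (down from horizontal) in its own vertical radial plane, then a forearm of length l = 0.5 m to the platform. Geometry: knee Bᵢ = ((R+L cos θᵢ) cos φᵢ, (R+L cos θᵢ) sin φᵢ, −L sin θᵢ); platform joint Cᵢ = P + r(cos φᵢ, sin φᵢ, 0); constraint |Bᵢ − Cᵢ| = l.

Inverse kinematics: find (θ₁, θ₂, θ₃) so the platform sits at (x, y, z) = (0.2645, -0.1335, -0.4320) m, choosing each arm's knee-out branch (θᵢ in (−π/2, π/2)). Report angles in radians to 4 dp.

θ₁ = -0.3490, θ₂ = 1.2217, θ₃ = 0.6109

φ1=0.0° → target in arm frame (0.2645, -0.1335)
  A=-0.2045, B=-0.4320, C=(l²−L²−A²−y'²−z²)/(2L)=-0.0444
  √(A²+B²)=0.4780;  θ1 = -2.0129+1.6639 ≈ -0.3490
rotate P by −φ2: (-0.2479, -0.1623, -0.4320)
  A=0.3079, B=-0.4320, C=(l²−L²−A²−y'²−z²)/(2L)=-0.3006
  γ=atan2(-0.4320,0.3079)=-0.9516;  ψ=arccos(-0.5667)=2.1733;  θ2=γ+ψ≈1.2217
φ3=240.0° → target in arm frame (-0.0166, 0.2958)
  A cos θ + B sin θ = C:  0.0766·cos θ + -0.4320·sin θ = -0.1850
  θ3 = atan2(B,A) + arccos(C/0.4387) = 0.6109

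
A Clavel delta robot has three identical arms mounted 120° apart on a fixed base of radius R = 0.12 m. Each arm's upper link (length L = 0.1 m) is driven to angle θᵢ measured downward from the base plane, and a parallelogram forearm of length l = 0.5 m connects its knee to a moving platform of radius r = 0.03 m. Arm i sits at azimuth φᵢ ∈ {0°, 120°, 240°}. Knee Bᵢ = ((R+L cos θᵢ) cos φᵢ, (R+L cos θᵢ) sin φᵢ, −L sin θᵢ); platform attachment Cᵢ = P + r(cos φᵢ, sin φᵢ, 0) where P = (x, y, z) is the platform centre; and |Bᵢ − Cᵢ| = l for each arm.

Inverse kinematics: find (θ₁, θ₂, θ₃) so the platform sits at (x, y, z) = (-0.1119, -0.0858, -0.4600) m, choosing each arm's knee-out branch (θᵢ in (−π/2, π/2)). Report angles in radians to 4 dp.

arm 1 (φ=0.0°): x'=-0.1119, y'=-0.0858
  A=0.2019, B=-0.4600, C=(l²−L²−A²−y'²−z²)/(2L)=-0.0986
  γ=atan2(-0.4600,0.2019)=-1.1572;  ψ=arccos(-0.1963)=1.7684;  θ1=γ+ψ≈0.6112
arm 2 (φ=120.0°): x'=-0.0184, y'=0.1398
  e−x'=0.1084;  (l²−L²−(e−x')²−y'²−z²)/2L = -0.0144
  √(A²+B²)=0.4726;  θ2 = -1.3395+1.6013 ≈ 0.2619
φ3=240.0° → target in arm frame (0.1303, -0.0540)
  e−x'=-0.0403;  (l²−L²−(e−x')²−y'²−z²)/2L = 0.1193
  γ=atan2(-0.4600,-0.0403)=-1.6581;  ψ=arccos(0.2584)=1.3094;  θ3=γ+ψ≈-0.3486

θ₁ = 0.6112, θ₂ = 0.2619, θ₃ = -0.3486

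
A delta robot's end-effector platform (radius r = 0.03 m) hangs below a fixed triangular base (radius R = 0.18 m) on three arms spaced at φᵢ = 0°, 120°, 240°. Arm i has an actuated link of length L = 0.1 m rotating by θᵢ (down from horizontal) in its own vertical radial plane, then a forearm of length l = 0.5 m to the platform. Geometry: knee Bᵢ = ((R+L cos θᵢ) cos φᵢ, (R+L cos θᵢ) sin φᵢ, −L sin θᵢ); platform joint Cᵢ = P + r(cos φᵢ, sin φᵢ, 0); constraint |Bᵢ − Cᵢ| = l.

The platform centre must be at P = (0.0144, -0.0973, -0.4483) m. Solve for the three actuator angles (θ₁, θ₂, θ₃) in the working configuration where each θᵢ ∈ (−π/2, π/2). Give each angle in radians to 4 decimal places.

θ₁ = 0.1742, θ₂ = 0.6976, θ₃ = -0.1750

φ1=0.0° → target in arm frame (0.0144, -0.0973)
  A=0.1356, B=-0.4483, C=(l²−L²−A²−y'²−z²)/(2L)=0.0559
  √(A²+B²)=0.4684;  θ1 = -1.2771+1.4512 ≈ 0.1742
arm 2 (φ=120.0°): x'=-0.0915, y'=0.0362
  A cos θ + B sin θ = C:  0.2415·cos θ + -0.4483·sin θ = -0.1029
  γ=atan2(-0.4483,0.2415)=-1.0767;  ψ=arccos(-0.2022)=1.7744;  θ2=γ+ψ≈0.6976
rotate P by −φ3: (0.0771, 0.0611, -0.4483)
  A cos θ + B sin θ = C:  0.0729·cos θ + -0.4483·sin θ = 0.1499
  √(A²+B²)=0.4542;  θ3 = -1.4095+1.2346 ≈ -0.1750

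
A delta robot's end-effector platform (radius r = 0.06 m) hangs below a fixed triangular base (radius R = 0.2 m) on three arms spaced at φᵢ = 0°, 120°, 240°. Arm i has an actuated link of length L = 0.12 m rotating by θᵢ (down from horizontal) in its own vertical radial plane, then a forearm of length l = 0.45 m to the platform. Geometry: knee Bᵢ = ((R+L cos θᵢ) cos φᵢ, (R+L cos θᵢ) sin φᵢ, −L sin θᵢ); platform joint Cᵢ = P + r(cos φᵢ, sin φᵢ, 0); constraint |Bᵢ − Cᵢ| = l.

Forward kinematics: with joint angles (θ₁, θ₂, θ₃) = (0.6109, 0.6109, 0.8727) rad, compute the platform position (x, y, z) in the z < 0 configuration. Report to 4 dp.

φ1=0.0°: virtual centre (0.2383, 0.0000, -0.0688), radius l
arm 2 at φ=120.0°: ρ2 = 0.2383;  centre 2 = (-0.1191, 0.2064, -0.0688)
arm 3 at φ=240.0°: ρ3 = 0.2171;  centre 3 = (-0.1086, -0.1880, -0.0919)
subtract pairs → two planes through P
plane₁₂: -0.7149x+0.4127y+0.0000z = 0.0000
Cramer: x(z) = 0.0044-0.0343z;  y(z) = 0.0076-0.0595z
into |P−centre ₁|² = l²: 1.0047z² + 0.1528z + -0.1430 = 0;  Δ = 0.5980;  z = -0.4609 or 0.3088 → z<0 root = -0.4609
x = 0.0202, y = 0.0350

(0.0202, 0.0350, -0.4609)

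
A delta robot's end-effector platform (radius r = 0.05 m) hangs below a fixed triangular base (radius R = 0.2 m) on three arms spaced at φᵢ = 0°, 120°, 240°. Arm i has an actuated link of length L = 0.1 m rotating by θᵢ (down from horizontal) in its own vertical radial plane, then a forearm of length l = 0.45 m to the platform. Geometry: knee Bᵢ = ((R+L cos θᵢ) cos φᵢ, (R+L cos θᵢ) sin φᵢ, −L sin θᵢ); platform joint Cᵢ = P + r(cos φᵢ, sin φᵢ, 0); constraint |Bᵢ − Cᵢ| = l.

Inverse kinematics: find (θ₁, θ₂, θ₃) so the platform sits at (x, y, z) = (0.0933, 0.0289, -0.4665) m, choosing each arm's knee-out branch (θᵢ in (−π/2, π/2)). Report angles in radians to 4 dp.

arm 1 (φ=0.0°): x'=0.0933, y'=0.0289
  e−x'=0.0567;  (l²−L²−(e−x')²−y'²−z²)/2L = -0.1459
  γ=atan2(-0.4665,0.0567)=-1.4498;  ψ=arccos(-0.3104)=1.8864;  θ1=γ+ψ≈0.4366
arm 2 (φ=120.0°): x'=-0.0216, y'=-0.0953
  e−x'=0.1716;  (l²−L²−(e−x')²−y'²−z²)/2L = -0.3182
  √(A²+B²)=0.4971;  θ2 = -1.2183+2.2656 ≈ 1.0473
φ3=240.0° → target in arm frame (-0.0717, 0.0664)
  A=0.2217, B=-0.4665, C=(l²−L²−A²−y'²−z²)/(2L)=-0.3933
  √(A²+B²)=0.5165;  θ3 = -1.1272+2.4365 ≈ 1.3093

θ₁ = 0.4366, θ₂ = 1.0473, θ₃ = 1.3093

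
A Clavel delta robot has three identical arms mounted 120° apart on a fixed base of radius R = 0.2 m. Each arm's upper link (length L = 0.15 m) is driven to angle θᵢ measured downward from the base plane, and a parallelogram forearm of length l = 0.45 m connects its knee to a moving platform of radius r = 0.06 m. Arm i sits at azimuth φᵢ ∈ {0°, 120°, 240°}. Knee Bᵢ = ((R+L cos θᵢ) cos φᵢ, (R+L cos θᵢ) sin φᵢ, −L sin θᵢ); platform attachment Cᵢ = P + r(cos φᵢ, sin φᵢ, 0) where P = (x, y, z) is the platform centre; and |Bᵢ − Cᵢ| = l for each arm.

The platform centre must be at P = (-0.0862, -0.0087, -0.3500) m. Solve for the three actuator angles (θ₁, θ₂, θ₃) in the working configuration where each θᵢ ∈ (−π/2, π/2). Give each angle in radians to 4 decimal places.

arm 1 (φ=0.0°): x'=-0.0862, y'=-0.0087
  e−x'=0.2262;  (l²−L²−(e−x')²−y'²−z²)/2L = 0.0209
  γ=atan2(-0.3500,0.2262)=-0.9970;  ψ=arccos(0.0501)=1.5207;  θ1=γ+ψ≈0.5237
φ2=120.0° → target in arm frame (0.0356, 0.0790)
  e−x'=0.1044;  (l²−L²−(e−x')²−y'²−z²)/2L = 0.1345
  γ=atan2(-0.3500,0.1044)=-1.2808;  ψ=arccos(0.3683)=1.1937;  θ2=γ+ψ≈-0.0872
φ3=240.0° → target in arm frame (0.0506, -0.0703)
  A cos θ + B sin θ = C:  0.0894·cos θ + -0.3500·sin θ = 0.1486
  √(A²+B²)=0.3612;  θ3 = -1.3208+1.1469 ≈ -0.1739

θ₁ = 0.5237, θ₂ = -0.0872, θ₃ = -0.1739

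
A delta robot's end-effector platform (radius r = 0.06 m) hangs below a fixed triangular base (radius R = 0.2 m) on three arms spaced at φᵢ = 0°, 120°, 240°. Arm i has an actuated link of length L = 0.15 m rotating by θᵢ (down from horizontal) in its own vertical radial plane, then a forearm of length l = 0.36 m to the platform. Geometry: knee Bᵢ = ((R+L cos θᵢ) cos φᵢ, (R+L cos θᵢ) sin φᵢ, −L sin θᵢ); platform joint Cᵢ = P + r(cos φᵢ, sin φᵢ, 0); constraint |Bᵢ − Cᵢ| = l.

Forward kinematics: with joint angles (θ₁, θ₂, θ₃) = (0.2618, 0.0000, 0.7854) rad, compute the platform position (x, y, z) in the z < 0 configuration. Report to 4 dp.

centre 1 = (0.2849·cos0.0°, 0.2849·sin0.0°, -0.0388) = (0.2849, 0.0000, -0.0388)
φ2=120.0°: virtual centre (-0.1450, 0.2511, 0.0000), radius l
centre 3 = (0.2461·cos240.0°, 0.2461·sin240.0°, -0.1061) = (-0.1230, -0.2131, -0.1061)
|centre ₂|²−|centre ₁|² = 0.0014;  |centre ₃|²−|centre ₁|² = -0.0109
linear system: -0.8598x+0.5023y = 0.0014−0.0776z; -0.8158x+-0.4262y = -0.0109−-0.1345z
Cramer: x(z) = 0.0062-0.0444z;  y(z) = 0.0135-0.2306z
quadratic in z: (1.0551)z²+(0.0961)z+(-0.0503)=0, √Δ=0.4705 → z ∈ {-0.2685, 0.1774}; z = -0.2685 (taking z<0)
x = 0.0182, y = 0.0755

(0.0182, 0.0755, -0.2685)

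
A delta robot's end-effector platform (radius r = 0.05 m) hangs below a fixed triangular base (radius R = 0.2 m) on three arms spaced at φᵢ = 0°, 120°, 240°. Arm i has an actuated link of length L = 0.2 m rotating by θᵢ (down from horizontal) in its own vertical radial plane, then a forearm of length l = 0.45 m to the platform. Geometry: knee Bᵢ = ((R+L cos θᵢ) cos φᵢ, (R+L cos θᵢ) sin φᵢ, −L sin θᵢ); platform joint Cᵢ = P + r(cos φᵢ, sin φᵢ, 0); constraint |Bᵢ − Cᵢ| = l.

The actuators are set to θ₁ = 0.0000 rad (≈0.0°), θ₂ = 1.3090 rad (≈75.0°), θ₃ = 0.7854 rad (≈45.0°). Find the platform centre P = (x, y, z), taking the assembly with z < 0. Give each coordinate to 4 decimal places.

φ1=0.0°: virtual centre (0.3500, 0.0000, 0.0000), radius l
O2 = (0.2018·cos120.0°, 0.2018·sin120.0°, -0.1932) = (-0.1009, 0.1747, -0.1932)
O3 = (0.2914·cos240.0°, 0.2914·sin240.0°, -0.1414) = (-0.1457, -0.2524, -0.1414)
|O₂|²−|O₁|² = -0.0445;  |O₃|²−|O₁|² = -0.0176
plane₁₂: -0.9018x+0.3495y+-0.3864z = -0.0445
det = 0.8016;  x = 0.0357+-0.3666z,  y = -0.0352+0.1597z
sphere 1 gives Az²+Bz+C=0 with A=1.1599, B=0.2192, C=-0.1025;  B²−4AC=0.5234;  roots -0.4064, 0.2174;  negative root z = -0.4064
x = 0.1846, y = -0.1001

(0.1846, -0.1001, -0.4064)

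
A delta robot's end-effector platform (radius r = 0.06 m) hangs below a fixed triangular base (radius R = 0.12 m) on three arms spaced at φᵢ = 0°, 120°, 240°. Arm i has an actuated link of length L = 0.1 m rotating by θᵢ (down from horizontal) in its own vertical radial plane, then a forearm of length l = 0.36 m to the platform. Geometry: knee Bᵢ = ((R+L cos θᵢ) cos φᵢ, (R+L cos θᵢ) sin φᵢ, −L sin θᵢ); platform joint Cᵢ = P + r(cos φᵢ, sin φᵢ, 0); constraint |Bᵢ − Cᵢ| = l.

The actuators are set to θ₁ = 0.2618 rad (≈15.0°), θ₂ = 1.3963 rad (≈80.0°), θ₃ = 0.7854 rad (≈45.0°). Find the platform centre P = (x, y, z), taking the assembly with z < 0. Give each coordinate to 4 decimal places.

(0.1304, -0.0944, -0.3723)

centre 1 = (0.1566·cos0.0°, 0.1566·sin0.0°, -0.0259) = (0.1566, 0.0000, -0.0259)
centre 2 = (0.0774·cos120.0°, 0.0774·sin120.0°, -0.0985) = (-0.0387, 0.0670, -0.0985)
φ3=240.0°: virtual centre (-0.0654, -0.1132, -0.0707), radius l
subtract pairs → two planes through P
plane₁₂: -0.3905x+0.1340y+-0.1452z = -0.0095
det = 0.1479;  x = 0.0174+-0.3035z,  y = -0.0203+0.1990z
into |P−centre ₁|² = l²: 1.1317z² + 0.1282z + -0.1091 = 0;  Δ = 0.5105;  z = -0.3723 or 0.2590 → z<0 root = -0.3723
x = 0.1304, y = -0.0944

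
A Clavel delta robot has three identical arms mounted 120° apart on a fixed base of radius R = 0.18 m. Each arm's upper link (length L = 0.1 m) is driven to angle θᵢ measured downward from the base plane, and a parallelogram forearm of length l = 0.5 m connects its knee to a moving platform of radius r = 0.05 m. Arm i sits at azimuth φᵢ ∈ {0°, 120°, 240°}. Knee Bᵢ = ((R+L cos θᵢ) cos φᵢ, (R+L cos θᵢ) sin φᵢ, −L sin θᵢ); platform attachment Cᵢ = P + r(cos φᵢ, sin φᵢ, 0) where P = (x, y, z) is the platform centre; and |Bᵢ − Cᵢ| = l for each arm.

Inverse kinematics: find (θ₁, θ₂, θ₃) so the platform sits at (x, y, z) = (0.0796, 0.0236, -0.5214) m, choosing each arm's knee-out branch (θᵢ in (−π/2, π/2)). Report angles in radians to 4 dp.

rotate P by −φ1: (0.0796, 0.0236, -0.5214)
  e−x'=0.0504;  (l²−L²−(e−x')²−y'²−z²)/2L = -0.1748
  √(A²+B²)=0.5238;  θ1 = -1.4744+1.9110 ≈ 0.4365
arm 2 (φ=120.0°): x'=-0.0194, y'=-0.0807
  e−x'=0.1494;  (l²−L²−(e−x')²−y'²−z²)/2L = -0.3034
  θ2 = atan2(B,A) + arccos(C/0.5424) = 0.8727
φ3=240.0° → target in arm frame (-0.0602, 0.0571)
  A cos θ + B sin θ = C:  0.1902·cos θ + -0.5214·sin θ = -0.3566
  γ=atan2(-0.5214,0.1902)=-1.2209;  ψ=arccos(-0.6424)=2.2685;  θ3=γ+ψ≈1.0475

θ₁ = 0.4365, θ₂ = 0.8727, θ₃ = 1.0475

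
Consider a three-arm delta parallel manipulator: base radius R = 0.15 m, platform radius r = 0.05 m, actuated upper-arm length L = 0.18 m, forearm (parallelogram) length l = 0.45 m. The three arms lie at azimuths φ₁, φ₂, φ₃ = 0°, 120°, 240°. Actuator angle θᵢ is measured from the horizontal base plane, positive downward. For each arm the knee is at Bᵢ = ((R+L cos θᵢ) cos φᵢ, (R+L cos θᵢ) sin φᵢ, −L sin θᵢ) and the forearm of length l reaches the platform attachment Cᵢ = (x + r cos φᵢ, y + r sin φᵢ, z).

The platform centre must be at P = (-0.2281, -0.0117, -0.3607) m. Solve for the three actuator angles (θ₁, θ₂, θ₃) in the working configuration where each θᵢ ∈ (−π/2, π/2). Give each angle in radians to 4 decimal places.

rotate P by −φ1: (-0.2281, -0.0117, -0.3607)
  e−x'=0.3281;  (l²−L²−(e−x')²−y'²−z²)/2L = -0.1883
  γ=atan2(-0.3607,0.3281)=-0.8327;  ψ=arccos(-0.3862)=1.9673;  θ1=γ+ψ≈1.1346
rotate P by −φ2: (0.1039, 0.2034, -0.3607)
  e−x'=-0.0039;  (l²−L²−(e−x')²−y'²−z²)/2L = -0.0039
  γ=atan2(-0.3607,-0.0039)=-1.5817;  ψ=arccos(-0.0107)=1.5815;  θ2=γ+ψ≈-0.0002
rotate P by −φ3: (0.1242, -0.1917, -0.3607)
  e−x'=-0.0242;  (l²−L²−(e−x')²−y'²−z²)/2L = 0.0074
  γ=atan2(-0.3607,-0.0242)=-1.6377;  ψ=arccos(0.0205)=1.5503;  θ3=γ+ψ≈-0.0874

θ₁ = 1.1346, θ₂ = -0.0002, θ₃ = -0.0874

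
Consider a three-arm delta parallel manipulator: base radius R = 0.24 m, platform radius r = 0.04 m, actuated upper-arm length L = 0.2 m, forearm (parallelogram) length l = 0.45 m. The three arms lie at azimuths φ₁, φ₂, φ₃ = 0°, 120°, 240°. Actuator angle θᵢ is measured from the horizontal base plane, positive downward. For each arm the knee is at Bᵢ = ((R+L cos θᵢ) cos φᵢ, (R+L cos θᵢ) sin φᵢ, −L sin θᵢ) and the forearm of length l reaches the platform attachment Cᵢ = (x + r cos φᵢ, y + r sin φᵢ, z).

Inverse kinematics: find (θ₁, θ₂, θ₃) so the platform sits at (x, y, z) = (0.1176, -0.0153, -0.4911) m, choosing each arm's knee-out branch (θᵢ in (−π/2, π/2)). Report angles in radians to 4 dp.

θ₁ = 0.6110, θ₂ = 1.3089, θ₃ = 1.2215

arm 1 (φ=0.0°): x'=0.1176, y'=-0.0153
  e−x'=0.0824;  (l²−L²−(e−x')²−y'²−z²)/2L = -0.2143
  √(A²+B²)=0.4980;  θ1 = -1.4046+2.0156 ≈ 0.6110
rotate P by −φ2: (-0.0721, -0.0942, -0.4911)
  e−x'=0.2721;  (l²−L²−(e−x')²−y'²−z²)/2L = -0.4039
  γ=atan2(-0.4911,0.2721)=-1.0649;  ψ=arccos(-0.7194)=2.3738;  θ2=γ+ψ≈1.3089
rotate P by −φ3: (-0.0455, 0.1095, -0.4911)
  A cos θ + B sin θ = C:  0.2455·cos θ + -0.4911·sin θ = -0.3774
  γ=atan2(-0.4911,0.2455)=-1.1071;  ψ=arccos(-0.6874)=2.3286;  θ3=γ+ψ≈1.2215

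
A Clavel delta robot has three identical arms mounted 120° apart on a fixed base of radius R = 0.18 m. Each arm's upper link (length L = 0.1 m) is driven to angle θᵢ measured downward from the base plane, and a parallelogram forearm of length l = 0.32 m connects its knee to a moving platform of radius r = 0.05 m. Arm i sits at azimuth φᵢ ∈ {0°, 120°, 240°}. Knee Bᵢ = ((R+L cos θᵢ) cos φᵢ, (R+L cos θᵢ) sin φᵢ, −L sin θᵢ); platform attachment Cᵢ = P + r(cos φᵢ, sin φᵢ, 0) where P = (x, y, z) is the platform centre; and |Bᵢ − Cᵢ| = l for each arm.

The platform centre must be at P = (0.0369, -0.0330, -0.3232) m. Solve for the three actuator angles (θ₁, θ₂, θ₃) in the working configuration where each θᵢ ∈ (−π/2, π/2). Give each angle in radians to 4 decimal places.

arm 1 (φ=0.0°): x'=0.0369, y'=-0.0330
  e−x'=0.0931;  (l²−L²−(e−x')²−y'²−z²)/2L = -0.1091
  γ=atan2(-0.3232,0.0931)=-1.2903;  ψ=arccos(-0.3243)=1.9011;  θ1=γ+ψ≈0.6107
rotate P by −φ2: (-0.0470, -0.0155, -0.3232)
  e−x'=0.1770;  (l²−L²−(e−x')²−y'²−z²)/2L = -0.2182
  γ=atan2(-0.3232,0.1770)=-1.0697;  ψ=arccos(-0.5921)=2.2044;  θ2=γ+ψ≈1.1347
arm 3 (φ=240.0°): x'=0.0101, y'=0.0485
  A=0.1199, B=-0.3232, C=(l²−L²−A²−y'²−z²)/(2L)=-0.1439
  γ=atan2(-0.3232,0.1199)=-1.2156;  ψ=arccos(-0.4174)=2.0014;  θ3=γ+ψ≈0.7857

θ₁ = 0.6107, θ₂ = 1.1347, θ₃ = 0.7857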